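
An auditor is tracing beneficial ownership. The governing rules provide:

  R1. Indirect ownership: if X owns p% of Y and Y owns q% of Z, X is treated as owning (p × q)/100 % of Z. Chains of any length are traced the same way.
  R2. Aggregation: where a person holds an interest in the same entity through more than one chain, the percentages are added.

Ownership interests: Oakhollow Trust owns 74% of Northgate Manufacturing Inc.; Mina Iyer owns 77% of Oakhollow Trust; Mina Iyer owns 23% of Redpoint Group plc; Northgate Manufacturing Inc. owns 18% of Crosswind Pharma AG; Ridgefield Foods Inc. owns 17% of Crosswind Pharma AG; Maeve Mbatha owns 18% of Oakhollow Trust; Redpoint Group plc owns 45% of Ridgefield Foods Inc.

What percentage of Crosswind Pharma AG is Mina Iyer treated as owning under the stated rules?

12.0159%

Chain via Oakhollow Trust → Northgate Manufacturing Inc. (R1): 77% × 74% × 18% = 10.2564% of Crosswind Pharma AG.
Chain via Redpoint Group plc → Ridgefield Foods Inc. (R1): 23% × 45% × 17% = 1.7595% of Crosswind Pharma AG.
Aggregating (R2): 10.2564% + 1.7595% = 12.0159%.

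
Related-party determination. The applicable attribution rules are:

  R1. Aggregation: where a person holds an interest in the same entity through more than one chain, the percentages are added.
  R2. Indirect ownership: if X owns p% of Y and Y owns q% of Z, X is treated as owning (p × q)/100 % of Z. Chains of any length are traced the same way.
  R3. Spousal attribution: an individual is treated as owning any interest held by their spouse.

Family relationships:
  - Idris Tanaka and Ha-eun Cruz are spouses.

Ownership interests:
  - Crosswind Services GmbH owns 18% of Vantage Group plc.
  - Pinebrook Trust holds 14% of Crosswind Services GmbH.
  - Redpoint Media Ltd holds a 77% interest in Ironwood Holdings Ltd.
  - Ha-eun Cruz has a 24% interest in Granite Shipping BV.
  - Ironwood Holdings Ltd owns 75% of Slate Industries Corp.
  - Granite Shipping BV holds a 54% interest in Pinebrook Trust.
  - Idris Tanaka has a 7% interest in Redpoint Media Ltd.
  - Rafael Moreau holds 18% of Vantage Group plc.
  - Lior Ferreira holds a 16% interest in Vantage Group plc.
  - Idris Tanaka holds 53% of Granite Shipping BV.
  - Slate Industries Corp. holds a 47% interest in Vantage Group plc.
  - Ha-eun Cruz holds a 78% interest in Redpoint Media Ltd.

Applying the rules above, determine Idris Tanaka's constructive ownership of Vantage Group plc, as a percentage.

24.118941%

By spousal attribution (R3), Idris Tanaka is treated as also owning Ha-eun Cruz's interest in Granite Shipping BV, giving 53% + 24% = 77%.
By spousal attribution (R3), Idris Tanaka is treated as also owning Ha-eun Cruz's interest in Redpoint Media Ltd, giving 7% + 78% = 85%.
Chain via Granite Shipping BV → Pinebrook Trust → Crosswind Services GmbH (R2): 77% × 54% × 14% × 18% = 1.047816% of Vantage Group plc.
Chain via Redpoint Media Ltd → Ironwood Holdings Ltd → Slate Industries Corp. (R2): 85% × 77% × 75% × 47% = 23.071125% of Vantage Group plc.
Aggregating (R1): 1.047816% + 23.071125% = 24.118941%.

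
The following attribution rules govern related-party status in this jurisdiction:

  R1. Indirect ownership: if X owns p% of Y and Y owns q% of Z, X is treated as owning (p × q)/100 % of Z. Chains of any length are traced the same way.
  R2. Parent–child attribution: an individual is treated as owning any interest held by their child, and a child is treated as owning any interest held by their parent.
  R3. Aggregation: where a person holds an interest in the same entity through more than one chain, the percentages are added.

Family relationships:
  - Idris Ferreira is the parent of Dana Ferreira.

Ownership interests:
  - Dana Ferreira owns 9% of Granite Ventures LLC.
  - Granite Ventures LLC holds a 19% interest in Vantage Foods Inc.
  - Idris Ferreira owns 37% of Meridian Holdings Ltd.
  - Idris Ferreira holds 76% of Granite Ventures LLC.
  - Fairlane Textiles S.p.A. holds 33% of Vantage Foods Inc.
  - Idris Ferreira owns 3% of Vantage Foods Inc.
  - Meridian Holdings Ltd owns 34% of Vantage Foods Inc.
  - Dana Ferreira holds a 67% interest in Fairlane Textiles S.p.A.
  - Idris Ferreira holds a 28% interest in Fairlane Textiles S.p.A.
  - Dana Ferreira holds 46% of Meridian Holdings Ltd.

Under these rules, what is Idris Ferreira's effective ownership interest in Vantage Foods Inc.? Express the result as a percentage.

By parent–child attribution (R2), Idris Ferreira is treated as also owning Dana Ferreira's interest in Granite Ventures LLC, giving 76% + 9% = 85%.
By parent–child attribution (R2), Idris Ferreira is treated as also owning Dana Ferreira's interest in Meridian Holdings Ltd, giving 37% + 46% = 83%.
By parent–child attribution (R2), Idris Ferreira is treated as also owning Dana Ferreira's interest in Fairlane Textiles S.p.A, giving 28% + 67% = 95%.
Chain via Granite Ventures LLC (R1): 85% × 19% = 16.15% of Vantage Foods Inc.
Chain via Meridian Holdings Ltd (R1): 83% × 34% = 28.22% of Vantage Foods Inc.
Chain via Fairlane Textiles S.p.A. (R1): 95% × 33% = 31.35% of Vantage Foods Inc.
Direct interest in Vantage Foods Inc: 3%.
Aggregating (R3): 16.15% + 28.22% + 31.35% + 3% = 78.72%.

78.72%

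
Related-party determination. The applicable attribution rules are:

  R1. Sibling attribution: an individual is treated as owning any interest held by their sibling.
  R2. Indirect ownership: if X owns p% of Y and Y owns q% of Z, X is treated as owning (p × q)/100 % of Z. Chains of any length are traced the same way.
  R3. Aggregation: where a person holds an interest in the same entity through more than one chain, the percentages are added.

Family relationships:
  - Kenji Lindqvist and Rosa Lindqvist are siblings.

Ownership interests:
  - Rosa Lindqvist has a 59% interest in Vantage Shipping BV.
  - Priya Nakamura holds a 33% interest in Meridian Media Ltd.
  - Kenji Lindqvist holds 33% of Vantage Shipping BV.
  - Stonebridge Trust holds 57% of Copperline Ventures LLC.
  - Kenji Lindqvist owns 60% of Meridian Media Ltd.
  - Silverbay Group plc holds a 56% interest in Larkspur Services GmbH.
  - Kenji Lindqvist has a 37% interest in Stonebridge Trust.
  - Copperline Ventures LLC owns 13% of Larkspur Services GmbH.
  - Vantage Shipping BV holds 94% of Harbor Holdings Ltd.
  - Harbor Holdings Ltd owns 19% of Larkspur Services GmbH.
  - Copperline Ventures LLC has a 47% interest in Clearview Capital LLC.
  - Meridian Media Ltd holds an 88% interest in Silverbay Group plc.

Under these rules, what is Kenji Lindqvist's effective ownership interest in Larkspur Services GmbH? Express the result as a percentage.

By sibling attribution (R1), Kenji Lindqvist is treated as also owning Rosa Lindqvist's interest in Vantage Shipping BV, giving 33% + 59% = 92%.
Chain via Stonebridge Trust → Copperline Ventures LLC (R2): 37% × 57% × 13% = 2.7417% of Larkspur Services GmbH.
Chain via Meridian Media Ltd → Silverbay Group plc (R2): 60% × 88% × 56% = 29.568% of Larkspur Services GmbH.
Chain via Vantage Shipping BV → Harbor Holdings Ltd (R2): 92% × 94% × 19% = 16.4312% of Larkspur Services GmbH.
Aggregating (R3): 2.7417% + 29.568% + 16.4312% = 48.7409%.

48.7409%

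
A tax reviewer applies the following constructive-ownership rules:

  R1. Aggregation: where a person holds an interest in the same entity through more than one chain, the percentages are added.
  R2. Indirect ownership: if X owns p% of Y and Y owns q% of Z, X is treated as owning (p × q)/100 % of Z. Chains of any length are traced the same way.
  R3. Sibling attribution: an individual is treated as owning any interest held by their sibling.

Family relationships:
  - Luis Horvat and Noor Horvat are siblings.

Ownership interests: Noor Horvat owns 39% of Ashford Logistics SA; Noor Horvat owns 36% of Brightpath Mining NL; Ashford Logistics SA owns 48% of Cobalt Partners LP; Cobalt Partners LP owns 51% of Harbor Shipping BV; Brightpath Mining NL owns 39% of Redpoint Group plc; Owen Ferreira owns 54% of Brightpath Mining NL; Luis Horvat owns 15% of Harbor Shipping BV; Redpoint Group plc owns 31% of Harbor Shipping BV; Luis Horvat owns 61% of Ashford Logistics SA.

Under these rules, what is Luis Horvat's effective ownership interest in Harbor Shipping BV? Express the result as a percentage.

43.8324%

By sibling attribution (R3), Luis Horvat is treated as also owning Noor Horvat's interest in Ashford Logistics SA, giving 61% + 39% = 100%.
By sibling attribution (R3), Luis Horvat is treated as owning Noor Horvat's 36% interest in Brightpath Mining NL.
Chain via Ashford Logistics SA → Cobalt Partners LP (R2): 100% × 48% × 51% = 24.48% of Harbor Shipping BV.
Direct interest in Harbor Shipping BV: 15%.
Chain via Brightpath Mining NL → Redpoint Group plc (R2): 36% × 39% × 31% = 4.3524% of Harbor Shipping BV.
Aggregating (R1): 24.48% + 15% + 4.3524% = 43.8324%.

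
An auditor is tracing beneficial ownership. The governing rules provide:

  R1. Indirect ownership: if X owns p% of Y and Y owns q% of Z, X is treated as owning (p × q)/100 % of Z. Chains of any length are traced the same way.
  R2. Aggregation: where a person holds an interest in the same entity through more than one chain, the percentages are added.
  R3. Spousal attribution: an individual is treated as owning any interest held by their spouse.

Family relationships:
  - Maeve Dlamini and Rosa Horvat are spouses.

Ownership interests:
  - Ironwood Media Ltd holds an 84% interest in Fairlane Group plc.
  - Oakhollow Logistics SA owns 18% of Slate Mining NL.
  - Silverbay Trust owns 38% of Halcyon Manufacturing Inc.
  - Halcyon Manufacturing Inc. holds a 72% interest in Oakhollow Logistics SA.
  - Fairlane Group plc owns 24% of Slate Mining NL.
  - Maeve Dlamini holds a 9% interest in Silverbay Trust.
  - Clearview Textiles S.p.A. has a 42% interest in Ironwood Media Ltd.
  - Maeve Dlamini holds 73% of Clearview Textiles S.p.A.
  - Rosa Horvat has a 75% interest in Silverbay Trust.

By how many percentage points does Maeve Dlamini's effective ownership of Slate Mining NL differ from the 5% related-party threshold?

5.317888

By spousal attribution (R3), Maeve Dlamini is treated as also owning Rosa Horvat's interest in Silverbay Trust, giving 9% + 75% = 84%.
Chain via Clearview Textiles S.p.A. → Ironwood Media Ltd → Fairlane Group plc (R1): 73% × 42% × 84% × 24% = 6.181056% of Slate Mining NL.
Chain via Silverbay Trust → Halcyon Manufacturing Inc. → Oakhollow Logistics SA (R1): 84% × 38% × 72% × 18% = 4.136832% of Slate Mining NL.
Aggregating (R2): 6.181056% + 4.136832% = 10.317888%.
10.317888% exceeds the 5% threshold by 5.317888 percentage points.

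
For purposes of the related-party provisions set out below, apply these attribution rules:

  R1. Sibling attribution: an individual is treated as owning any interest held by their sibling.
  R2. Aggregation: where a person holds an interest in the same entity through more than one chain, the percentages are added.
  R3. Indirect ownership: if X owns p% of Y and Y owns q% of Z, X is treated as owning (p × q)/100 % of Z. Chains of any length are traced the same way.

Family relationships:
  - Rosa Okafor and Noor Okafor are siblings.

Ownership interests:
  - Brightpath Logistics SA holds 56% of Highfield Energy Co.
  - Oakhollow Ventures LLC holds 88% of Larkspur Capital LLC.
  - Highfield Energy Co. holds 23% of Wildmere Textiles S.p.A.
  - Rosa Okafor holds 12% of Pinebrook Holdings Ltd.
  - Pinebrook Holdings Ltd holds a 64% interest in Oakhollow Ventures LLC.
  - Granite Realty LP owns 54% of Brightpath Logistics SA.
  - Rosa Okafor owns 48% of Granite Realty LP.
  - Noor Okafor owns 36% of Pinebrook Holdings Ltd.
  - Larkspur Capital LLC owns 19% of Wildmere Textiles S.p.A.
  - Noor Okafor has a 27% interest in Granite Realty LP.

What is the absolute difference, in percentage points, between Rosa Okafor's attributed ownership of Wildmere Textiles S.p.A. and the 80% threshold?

By sibling attribution (R1), Rosa Okafor is treated as also owning Noor Okafor's interest in Pinebrook Holdings Ltd, giving 12% + 36% = 48%.
By sibling attribution (R1), Rosa Okafor is treated as also owning Noor Okafor's interest in Granite Realty LP, giving 48% + 27% = 75%.
Chain via Pinebrook Holdings Ltd → Oakhollow Ventures LLC → Larkspur Capital LLC (R3): 48% × 64% × 88% × 19% = 5.136384% of Wildmere Textiles S.p.A.
Chain via Granite Realty LP → Brightpath Logistics SA → Highfield Energy Co. (R3): 75% × 54% × 56% × 23% = 5.2164% of Wildmere Textiles S.p.A.
Aggregating (R2): 5.136384% + 5.2164% = 10.352784%.
10.352784% falls short of the 80% threshold by 69.647216 percentage points.

69.647216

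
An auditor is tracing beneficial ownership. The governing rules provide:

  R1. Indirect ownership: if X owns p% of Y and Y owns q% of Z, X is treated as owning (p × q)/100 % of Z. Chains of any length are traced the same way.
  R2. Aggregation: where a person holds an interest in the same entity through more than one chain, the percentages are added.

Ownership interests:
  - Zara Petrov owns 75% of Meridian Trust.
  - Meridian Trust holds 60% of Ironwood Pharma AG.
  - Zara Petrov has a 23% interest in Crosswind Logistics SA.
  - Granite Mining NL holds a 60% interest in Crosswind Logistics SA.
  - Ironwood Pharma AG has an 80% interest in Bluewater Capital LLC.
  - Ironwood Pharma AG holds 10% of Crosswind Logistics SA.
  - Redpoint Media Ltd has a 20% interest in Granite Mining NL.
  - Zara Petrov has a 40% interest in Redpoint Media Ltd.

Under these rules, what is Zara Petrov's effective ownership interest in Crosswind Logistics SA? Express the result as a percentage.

32.3%

Chain via Meridian Trust → Ironwood Pharma AG (R1): 75% × 60% × 10% = 4.5% of Crosswind Logistics SA.
Chain via Redpoint Media Ltd → Granite Mining NL (R1): 40% × 20% × 60% = 4.8% of Crosswind Logistics SA.
Direct interest in Crosswind Logistics SA: 23%.
Aggregating (R2): 4.5% + 4.8% + 23% = 32.3%.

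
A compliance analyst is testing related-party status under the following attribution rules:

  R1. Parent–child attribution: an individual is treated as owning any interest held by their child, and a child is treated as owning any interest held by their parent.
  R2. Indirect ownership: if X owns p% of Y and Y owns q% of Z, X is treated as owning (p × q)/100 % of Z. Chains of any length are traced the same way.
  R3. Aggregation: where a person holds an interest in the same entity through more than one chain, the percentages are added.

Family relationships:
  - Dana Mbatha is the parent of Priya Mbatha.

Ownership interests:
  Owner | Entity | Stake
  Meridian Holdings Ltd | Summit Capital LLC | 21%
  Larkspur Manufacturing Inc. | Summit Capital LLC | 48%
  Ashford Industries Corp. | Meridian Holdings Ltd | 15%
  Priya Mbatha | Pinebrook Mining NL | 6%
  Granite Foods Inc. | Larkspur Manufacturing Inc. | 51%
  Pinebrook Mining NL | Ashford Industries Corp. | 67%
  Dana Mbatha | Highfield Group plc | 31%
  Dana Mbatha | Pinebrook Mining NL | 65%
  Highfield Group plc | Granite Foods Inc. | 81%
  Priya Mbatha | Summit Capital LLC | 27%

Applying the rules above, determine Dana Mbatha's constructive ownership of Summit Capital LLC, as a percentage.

By parent–child attribution (R1), Dana Mbatha is treated as also owning Priya Mbatha's interest in Pinebrook Mining NL, giving 65% + 6% = 71%.
By parent–child attribution (R1), Dana Mbatha is treated as owning Priya Mbatha's 27% interest in Summit Capital LLC.
Chain via Highfield Group plc → Granite Foods Inc. → Larkspur Manufacturing Inc. (R2): 31% × 81% × 51% × 48% = 6.146928% of Summit Capital LLC.
Chain via Pinebrook Mining NL → Ashford Industries Corp. → Meridian Holdings Ltd (R2): 71% × 67% × 15% × 21% = 1.498455% of Summit Capital LLC.
Direct interest in Summit Capital LLC: 27%.
Aggregating (R3): 6.146928% + 1.498455% + 27% = 34.645383%.

34.645383%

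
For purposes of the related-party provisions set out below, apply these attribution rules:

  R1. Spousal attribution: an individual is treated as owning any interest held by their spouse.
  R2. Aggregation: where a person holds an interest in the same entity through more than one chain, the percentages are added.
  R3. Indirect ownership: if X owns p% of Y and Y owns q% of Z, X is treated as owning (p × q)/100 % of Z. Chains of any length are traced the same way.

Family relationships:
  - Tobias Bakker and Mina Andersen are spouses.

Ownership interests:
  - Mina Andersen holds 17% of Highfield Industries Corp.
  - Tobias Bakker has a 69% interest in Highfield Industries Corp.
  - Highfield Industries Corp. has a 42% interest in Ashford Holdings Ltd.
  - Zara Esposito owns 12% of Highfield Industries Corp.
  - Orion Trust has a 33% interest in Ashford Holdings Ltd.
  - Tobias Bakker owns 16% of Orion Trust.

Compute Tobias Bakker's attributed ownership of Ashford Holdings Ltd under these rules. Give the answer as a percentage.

41.4%

By spousal attribution (R1), Tobias Bakker is treated as also owning Mina Andersen's interest in Highfield Industries Corp, giving 69% + 17% = 86%.
Chain via Highfield Industries Corp. (R3): 86% × 42% = 36.12% of Ashford Holdings Ltd.
Chain via Orion Trust (R3): 16% × 33% = 5.28% of Ashford Holdings Ltd.
Aggregating (R2): 36.12% + 5.28% = 41.4%.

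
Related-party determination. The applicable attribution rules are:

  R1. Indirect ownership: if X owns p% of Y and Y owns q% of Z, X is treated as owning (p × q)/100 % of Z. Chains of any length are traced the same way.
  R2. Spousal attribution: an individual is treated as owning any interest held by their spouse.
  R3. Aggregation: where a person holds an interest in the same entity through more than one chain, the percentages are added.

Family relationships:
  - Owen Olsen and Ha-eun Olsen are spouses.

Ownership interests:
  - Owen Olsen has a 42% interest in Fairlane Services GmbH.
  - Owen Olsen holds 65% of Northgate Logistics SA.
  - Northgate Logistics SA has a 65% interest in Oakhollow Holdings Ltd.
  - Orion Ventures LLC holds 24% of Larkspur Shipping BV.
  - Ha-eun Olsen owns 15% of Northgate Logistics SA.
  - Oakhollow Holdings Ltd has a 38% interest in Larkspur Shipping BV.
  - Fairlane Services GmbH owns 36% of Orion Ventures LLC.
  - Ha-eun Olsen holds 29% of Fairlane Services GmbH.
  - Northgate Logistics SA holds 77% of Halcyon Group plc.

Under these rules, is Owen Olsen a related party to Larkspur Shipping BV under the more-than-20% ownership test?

Yes

By spousal attribution (R2), Owen Olsen is treated as also owning Ha-eun Olsen's interest in Northgate Logistics SA, giving 65% + 15% = 80%.
By spousal attribution (R2), Owen Olsen is treated as also owning Ha-eun Olsen's interest in Fairlane Services GmbH, giving 42% + 29% = 71%.
Chain via Northgate Logistics SA → Oakhollow Holdings Ltd (R1): 80% × 65% × 38% = 19.76% of Larkspur Shipping BV.
Chain via Fairlane Services GmbH → Orion Ventures LLC (R1): 71% × 36% × 24% = 6.1344% of Larkspur Shipping BV.
Aggregating (R3): 19.76% + 6.1344% = 25.8944%.
25.8944% exceeds the 20% threshold, so Owen is a related party to Larkspur Shipping BV.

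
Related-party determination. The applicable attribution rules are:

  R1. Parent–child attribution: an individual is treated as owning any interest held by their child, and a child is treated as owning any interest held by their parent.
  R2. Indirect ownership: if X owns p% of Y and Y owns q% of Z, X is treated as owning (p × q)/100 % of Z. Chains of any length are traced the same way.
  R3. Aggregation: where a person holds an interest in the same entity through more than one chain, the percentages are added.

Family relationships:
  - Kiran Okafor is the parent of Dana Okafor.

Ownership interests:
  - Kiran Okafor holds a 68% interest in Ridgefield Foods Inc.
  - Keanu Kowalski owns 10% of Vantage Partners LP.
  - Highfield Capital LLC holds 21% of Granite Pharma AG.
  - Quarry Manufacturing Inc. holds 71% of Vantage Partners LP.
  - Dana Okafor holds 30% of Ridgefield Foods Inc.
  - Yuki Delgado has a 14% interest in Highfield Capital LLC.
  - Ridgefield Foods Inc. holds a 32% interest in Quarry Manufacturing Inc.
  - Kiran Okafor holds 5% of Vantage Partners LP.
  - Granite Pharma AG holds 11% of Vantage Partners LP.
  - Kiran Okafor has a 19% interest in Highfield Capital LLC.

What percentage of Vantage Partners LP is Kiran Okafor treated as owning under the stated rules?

27.7045%

By parent–child attribution (R1), Kiran Okafor is treated as also owning Dana Okafor's interest in Ridgefield Foods Inc, giving 68% + 30% = 98%.
Chain via Highfield Capital LLC → Granite Pharma AG (R2): 19% × 21% × 11% = 0.4389% of Vantage Partners LP.
Chain via Ridgefield Foods Inc. → Quarry Manufacturing Inc. (R2): 98% × 32% × 71% = 22.2656% of Vantage Partners LP.
Direct interest in Vantage Partners LP: 5%.
Aggregating (R3): 0.4389% + 22.2656% + 5% = 27.7045%.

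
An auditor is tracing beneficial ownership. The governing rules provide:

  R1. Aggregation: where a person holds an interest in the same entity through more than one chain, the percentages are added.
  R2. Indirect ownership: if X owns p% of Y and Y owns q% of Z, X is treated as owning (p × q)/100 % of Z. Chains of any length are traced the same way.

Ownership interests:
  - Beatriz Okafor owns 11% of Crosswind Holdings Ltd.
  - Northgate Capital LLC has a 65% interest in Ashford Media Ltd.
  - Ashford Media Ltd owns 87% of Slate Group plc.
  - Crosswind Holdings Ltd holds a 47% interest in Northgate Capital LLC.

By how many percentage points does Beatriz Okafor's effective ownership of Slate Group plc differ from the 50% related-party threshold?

Chain via Crosswind Holdings Ltd → Northgate Capital LLC → Ashford Media Ltd (R2): 11% × 47% × 65% × 87% = 2.923635% of Slate Group plc.
2.923635% falls short of the 50% threshold by 47.076365 percentage points.

47.076365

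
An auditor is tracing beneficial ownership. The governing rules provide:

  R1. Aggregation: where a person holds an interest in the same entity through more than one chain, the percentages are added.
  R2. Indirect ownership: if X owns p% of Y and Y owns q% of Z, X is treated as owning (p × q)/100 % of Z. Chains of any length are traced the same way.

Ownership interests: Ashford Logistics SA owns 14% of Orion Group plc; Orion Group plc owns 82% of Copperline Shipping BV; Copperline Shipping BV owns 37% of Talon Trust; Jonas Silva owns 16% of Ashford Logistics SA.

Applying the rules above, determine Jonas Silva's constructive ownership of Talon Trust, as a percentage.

0.679616%

Chain via Ashford Logistics SA → Orion Group plc → Copperline Shipping BV (R2): 16% × 14% × 82% × 37% = 0.679616% of Talon Trust.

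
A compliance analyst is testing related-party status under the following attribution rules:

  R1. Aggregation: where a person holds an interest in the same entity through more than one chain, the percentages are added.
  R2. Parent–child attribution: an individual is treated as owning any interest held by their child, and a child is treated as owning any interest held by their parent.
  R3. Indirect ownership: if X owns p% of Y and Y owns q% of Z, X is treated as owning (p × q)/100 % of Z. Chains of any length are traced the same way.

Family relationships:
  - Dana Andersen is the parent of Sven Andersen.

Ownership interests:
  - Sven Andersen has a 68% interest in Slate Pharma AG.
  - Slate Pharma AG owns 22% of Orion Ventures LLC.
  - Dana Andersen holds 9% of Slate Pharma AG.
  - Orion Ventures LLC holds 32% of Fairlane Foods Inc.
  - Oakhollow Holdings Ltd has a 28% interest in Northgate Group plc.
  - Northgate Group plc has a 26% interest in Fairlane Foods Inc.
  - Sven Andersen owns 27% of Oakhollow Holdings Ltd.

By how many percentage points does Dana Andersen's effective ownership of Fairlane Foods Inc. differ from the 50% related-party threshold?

By parent–child attribution (R2), Dana Andersen is treated as also owning Sven Andersen's interest in Slate Pharma AG, giving 9% + 68% = 77%.
By parent–child attribution (R2), Dana Andersen is treated as owning Sven Andersen's 27% interest in Oakhollow Holdings Ltd.
Chain via Slate Pharma AG → Orion Ventures LLC (R3): 77% × 22% × 32% = 5.4208% of Fairlane Foods Inc.
Chain via Oakhollow Holdings Ltd → Northgate Group plc (R3): 27% × 28% × 26% = 1.9656% of Fairlane Foods Inc.
Aggregating (R1): 5.4208% + 1.9656% = 7.3864%.
7.3864% falls short of the 50% threshold by 42.6136 percentage points.

42.6136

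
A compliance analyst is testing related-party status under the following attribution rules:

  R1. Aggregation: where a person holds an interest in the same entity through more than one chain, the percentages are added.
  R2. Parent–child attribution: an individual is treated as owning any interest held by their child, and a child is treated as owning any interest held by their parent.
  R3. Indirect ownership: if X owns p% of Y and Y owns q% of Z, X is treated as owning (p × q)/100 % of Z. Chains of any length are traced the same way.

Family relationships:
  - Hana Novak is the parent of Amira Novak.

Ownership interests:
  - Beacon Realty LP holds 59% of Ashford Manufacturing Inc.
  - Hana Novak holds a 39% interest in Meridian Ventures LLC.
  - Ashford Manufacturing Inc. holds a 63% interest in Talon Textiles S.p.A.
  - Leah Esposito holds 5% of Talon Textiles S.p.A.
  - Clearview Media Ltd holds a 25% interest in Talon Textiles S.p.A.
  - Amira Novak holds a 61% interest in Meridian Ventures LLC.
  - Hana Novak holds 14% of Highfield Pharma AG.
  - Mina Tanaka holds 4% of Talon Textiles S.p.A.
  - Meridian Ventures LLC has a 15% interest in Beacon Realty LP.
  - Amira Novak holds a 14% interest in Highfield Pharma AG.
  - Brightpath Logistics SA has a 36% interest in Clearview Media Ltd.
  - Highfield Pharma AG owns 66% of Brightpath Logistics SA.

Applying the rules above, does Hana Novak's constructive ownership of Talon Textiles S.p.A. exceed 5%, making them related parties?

By parent–child attribution (R2), Hana Novak is treated as also owning Amira Novak's interest in Meridian Ventures LLC, giving 39% + 61% = 100%.
By parent–child attribution (R2), Hana Novak is treated as also owning Amira Novak's interest in Highfield Pharma AG, giving 14% + 14% = 28%.
Chain via Meridian Ventures LLC → Beacon Realty LP → Ashford Manufacturing Inc. (R3): 100% × 15% × 59% × 63% = 5.5755% of Talon Textiles S.p.A.
Chain via Highfield Pharma AG → Brightpath Logistics SA → Clearview Media Ltd (R3): 28% × 66% × 36% × 25% = 1.6632% of Talon Textiles S.p.A.
Aggregating (R1): 5.5755% + 1.6632% = 7.2387%.
7.2387% exceeds the 5% threshold, so Hana is a related party to Talon Textiles S.p.A.

Yes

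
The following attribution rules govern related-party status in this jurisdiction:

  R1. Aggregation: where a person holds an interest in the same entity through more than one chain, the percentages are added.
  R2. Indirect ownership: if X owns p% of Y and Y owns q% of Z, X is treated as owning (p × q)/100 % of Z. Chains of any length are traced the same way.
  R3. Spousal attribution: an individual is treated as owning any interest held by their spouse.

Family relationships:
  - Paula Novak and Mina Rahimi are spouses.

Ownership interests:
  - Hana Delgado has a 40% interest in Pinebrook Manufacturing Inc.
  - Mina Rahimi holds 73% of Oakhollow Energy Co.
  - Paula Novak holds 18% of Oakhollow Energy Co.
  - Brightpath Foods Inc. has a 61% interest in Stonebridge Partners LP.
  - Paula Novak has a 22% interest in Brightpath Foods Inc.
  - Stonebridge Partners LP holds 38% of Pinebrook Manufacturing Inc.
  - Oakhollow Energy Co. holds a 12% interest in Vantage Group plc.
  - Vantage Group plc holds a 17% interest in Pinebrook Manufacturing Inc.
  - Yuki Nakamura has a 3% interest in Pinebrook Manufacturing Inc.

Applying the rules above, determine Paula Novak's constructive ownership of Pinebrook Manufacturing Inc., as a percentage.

6.956%

By spousal attribution (R3), Paula Novak is treated as also owning Mina Rahimi's interest in Oakhollow Energy Co, giving 18% + 73% = 91%.
Chain via Brightpath Foods Inc. → Stonebridge Partners LP (R2): 22% × 61% × 38% = 5.0996% of Pinebrook Manufacturing Inc.
Chain via Oakhollow Energy Co. → Vantage Group plc (R2): 91% × 12% × 17% = 1.8564% of Pinebrook Manufacturing Inc.
Aggregating (R1): 5.0996% + 1.8564% = 6.956%.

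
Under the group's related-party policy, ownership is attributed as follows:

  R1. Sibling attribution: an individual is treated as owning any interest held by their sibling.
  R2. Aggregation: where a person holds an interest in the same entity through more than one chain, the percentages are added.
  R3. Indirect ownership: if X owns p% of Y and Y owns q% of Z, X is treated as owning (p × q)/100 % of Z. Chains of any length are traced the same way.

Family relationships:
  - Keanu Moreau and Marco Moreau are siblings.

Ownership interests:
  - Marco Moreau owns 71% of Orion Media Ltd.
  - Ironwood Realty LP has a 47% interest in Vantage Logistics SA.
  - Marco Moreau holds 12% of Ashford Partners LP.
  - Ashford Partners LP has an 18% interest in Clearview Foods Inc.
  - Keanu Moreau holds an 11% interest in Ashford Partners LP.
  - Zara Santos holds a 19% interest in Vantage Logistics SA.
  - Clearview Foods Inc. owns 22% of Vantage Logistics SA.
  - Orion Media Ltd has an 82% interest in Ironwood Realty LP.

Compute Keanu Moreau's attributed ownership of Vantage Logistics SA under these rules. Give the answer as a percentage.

28.2742%

By sibling attribution (R1), Keanu Moreau is treated as also owning Marco Moreau's interest in Ashford Partners LP, giving 11% + 12% = 23%.
By sibling attribution (R1), Keanu Moreau is treated as owning Marco Moreau's 71% interest in Orion Media Ltd.
Chain via Ashford Partners LP → Clearview Foods Inc. (R3): 23% × 18% × 22% = 0.9108% of Vantage Logistics SA.
Chain via Orion Media Ltd → Ironwood Realty LP (R3): 71% × 82% × 47% = 27.3634% of Vantage Logistics SA.
Aggregating (R2): 0.9108% + 27.3634% = 28.2742%.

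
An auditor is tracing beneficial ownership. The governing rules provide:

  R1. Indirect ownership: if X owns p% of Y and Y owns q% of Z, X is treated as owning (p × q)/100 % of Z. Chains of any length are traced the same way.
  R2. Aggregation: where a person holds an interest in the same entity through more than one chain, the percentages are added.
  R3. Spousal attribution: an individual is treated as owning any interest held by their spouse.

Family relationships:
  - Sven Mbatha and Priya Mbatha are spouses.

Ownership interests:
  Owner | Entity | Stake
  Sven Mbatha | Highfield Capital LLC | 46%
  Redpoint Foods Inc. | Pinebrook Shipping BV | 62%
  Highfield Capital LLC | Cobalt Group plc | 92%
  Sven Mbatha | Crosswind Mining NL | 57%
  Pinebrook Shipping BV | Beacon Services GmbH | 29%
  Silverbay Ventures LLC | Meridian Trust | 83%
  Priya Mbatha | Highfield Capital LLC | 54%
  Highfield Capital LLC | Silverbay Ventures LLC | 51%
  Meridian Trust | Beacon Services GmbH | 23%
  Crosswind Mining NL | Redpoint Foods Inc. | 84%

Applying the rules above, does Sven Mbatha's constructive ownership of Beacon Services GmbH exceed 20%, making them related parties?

By spousal attribution (R3), Sven Mbatha is treated as also owning Priya Mbatha's interest in Highfield Capital LLC, giving 46% + 54% = 100%.
Chain via Crosswind Mining NL → Redpoint Foods Inc. → Pinebrook Shipping BV (R1): 57% × 84% × 62% × 29% = 8.608824% of Beacon Services GmbH.
Chain via Highfield Capital LLC → Silverbay Ventures LLC → Meridian Trust (R1): 100% × 51% × 83% × 23% = 9.7359% of Beacon Services GmbH.
Aggregating (R2): 8.608824% + 9.7359% = 18.344724%.
18.344724% does not exceed the 20% threshold, so Sven is not a related party to Beacon Services GmbH.

No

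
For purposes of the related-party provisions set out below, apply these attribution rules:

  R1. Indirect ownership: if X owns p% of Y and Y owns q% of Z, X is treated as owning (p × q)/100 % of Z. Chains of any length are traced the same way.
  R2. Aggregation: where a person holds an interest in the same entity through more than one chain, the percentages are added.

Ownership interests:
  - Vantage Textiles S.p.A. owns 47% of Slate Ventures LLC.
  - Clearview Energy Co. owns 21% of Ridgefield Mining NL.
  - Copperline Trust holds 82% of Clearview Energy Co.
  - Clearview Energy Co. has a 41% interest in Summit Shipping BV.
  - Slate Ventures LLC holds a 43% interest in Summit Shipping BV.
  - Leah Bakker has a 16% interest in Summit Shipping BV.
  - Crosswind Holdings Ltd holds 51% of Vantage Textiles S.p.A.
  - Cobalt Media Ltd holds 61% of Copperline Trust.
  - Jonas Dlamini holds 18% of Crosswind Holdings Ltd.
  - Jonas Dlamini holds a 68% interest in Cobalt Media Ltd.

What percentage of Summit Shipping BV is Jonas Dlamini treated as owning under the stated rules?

Chain via Cobalt Media Ltd → Copperline Trust → Clearview Energy Co. (R1): 68% × 61% × 82% × 41% = 13.945576% of Summit Shipping BV.
Chain via Crosswind Holdings Ltd → Vantage Textiles S.p.A. → Slate Ventures LLC (R1): 18% × 51% × 47% × 43% = 1.855278% of Summit Shipping BV.
Aggregating (R2): 13.945576% + 1.855278% = 15.800854%.

15.800854%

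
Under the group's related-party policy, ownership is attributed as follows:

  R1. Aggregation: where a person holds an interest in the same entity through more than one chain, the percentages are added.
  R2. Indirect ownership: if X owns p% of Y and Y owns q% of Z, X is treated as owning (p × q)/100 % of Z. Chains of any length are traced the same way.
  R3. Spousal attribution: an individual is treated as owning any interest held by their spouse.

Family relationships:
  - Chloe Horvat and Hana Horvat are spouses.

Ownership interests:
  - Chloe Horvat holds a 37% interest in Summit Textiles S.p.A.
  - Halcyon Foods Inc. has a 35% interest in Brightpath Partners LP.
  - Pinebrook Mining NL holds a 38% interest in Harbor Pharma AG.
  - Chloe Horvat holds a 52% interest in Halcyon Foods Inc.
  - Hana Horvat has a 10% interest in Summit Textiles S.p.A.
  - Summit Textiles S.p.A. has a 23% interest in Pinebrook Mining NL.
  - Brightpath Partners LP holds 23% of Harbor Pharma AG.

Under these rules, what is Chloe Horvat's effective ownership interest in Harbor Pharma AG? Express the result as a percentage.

8.2938%

By spousal attribution (R3), Chloe Horvat is treated as also owning Hana Horvat's interest in Summit Textiles S.p.A, giving 37% + 10% = 47%.
Chain via Summit Textiles S.p.A. → Pinebrook Mining NL (R2): 47% × 23% × 38% = 4.1078% of Harbor Pharma AG.
Chain via Halcyon Foods Inc. → Brightpath Partners LP (R2): 52% × 35% × 23% = 4.186% of Harbor Pharma AG.
Aggregating (R1): 4.1078% + 4.186% = 8.2938%.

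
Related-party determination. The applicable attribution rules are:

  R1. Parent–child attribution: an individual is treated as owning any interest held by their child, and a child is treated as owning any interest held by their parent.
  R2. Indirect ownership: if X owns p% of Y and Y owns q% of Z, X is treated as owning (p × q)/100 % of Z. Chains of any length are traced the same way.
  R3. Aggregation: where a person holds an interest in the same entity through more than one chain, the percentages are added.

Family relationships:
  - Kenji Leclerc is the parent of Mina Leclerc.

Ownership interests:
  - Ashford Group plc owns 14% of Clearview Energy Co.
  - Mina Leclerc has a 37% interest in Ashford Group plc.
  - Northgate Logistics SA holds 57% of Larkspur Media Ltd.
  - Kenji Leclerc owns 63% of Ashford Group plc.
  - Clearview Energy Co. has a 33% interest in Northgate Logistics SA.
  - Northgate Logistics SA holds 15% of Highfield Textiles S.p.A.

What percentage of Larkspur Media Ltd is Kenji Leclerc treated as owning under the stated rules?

2.6334%

By parent–child attribution (R1), Kenji Leclerc is treated as also owning Mina Leclerc's interest in Ashford Group plc, giving 63% + 37% = 100%.
Chain via Ashford Group plc → Clearview Energy Co. → Northgate Logistics SA (R2): 100% × 14% × 33% × 57% = 2.6334% of Larkspur Media Ltd.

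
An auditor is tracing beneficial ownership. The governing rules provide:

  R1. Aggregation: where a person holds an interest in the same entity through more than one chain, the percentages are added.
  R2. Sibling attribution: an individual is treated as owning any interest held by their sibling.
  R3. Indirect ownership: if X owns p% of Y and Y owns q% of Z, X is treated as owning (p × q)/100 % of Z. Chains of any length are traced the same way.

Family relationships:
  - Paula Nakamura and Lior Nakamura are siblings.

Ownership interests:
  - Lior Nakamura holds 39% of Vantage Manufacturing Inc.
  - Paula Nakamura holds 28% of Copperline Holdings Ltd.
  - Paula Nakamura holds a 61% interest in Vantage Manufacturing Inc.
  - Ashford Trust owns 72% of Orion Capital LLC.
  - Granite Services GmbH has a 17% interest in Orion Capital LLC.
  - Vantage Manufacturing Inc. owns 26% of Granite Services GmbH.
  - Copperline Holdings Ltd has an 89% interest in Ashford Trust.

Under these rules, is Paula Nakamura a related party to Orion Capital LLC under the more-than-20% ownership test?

Yes

By sibling attribution (R2), Paula Nakamura is treated as also owning Lior Nakamura's interest in Vantage Manufacturing Inc, giving 61% + 39% = 100%.
Chain via Vantage Manufacturing Inc. → Granite Services GmbH (R3): 100% × 26% × 17% = 4.42% of Orion Capital LLC.
Chain via Copperline Holdings Ltd → Ashford Trust (R3): 28% × 89% × 72% = 17.9424% of Orion Capital LLC.
Aggregating (R1): 4.42% + 17.9424% = 22.3624%.
22.3624% exceeds the 20% threshold, so Paula is a related party to Orion Capital LLC.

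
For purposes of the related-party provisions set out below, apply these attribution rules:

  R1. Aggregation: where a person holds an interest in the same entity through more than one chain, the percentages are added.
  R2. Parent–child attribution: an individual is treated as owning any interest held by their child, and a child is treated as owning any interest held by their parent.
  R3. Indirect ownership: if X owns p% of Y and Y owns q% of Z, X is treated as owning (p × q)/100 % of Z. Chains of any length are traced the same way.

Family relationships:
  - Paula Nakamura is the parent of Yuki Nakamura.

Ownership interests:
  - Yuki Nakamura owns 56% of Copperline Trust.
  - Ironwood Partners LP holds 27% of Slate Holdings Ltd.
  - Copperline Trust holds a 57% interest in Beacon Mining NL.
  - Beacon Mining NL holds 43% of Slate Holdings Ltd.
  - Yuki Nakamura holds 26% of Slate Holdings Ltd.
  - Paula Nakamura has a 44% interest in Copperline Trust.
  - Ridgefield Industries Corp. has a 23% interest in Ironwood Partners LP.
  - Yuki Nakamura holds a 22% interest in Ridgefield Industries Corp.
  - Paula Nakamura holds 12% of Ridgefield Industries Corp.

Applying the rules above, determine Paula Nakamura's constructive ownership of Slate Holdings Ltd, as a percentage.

52.6214%

By parent–child attribution (R2), Paula Nakamura is treated as also owning Yuki Nakamura's interest in Copperline Trust, giving 44% + 56% = 100%.
By parent–child attribution (R2), Paula Nakamura is treated as also owning Yuki Nakamura's interest in Ridgefield Industries Corp, giving 12% + 22% = 34%.
By parent–child attribution (R2), Paula Nakamura is treated as owning Yuki Nakamura's 26% interest in Slate Holdings Ltd.
Chain via Copperline Trust → Beacon Mining NL (R3): 100% × 57% × 43% = 24.51% of Slate Holdings Ltd.
Chain via Ridgefield Industries Corp. → Ironwood Partners LP (R3): 34% × 23% × 27% = 2.1114% of Slate Holdings Ltd.
Direct interest in Slate Holdings Ltd: 26%.
Aggregating (R1): 24.51% + 2.1114% + 26% = 52.6214%.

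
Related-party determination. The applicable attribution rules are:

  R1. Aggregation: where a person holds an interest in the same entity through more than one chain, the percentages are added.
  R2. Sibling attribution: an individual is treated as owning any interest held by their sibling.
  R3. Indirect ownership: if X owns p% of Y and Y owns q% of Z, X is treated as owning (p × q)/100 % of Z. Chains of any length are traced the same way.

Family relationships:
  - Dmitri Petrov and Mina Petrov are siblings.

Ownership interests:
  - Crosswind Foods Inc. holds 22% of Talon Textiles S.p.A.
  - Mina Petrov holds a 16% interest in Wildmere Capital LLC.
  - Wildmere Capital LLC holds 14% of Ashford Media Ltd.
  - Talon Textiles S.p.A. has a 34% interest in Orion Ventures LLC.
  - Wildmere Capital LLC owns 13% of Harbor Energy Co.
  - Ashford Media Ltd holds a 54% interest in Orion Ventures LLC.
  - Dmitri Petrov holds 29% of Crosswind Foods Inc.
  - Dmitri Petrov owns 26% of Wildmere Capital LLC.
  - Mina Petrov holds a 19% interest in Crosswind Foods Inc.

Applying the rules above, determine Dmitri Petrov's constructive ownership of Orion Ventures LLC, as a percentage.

6.7656%

By sibling attribution (R2), Dmitri Petrov is treated as also owning Mina Petrov's interest in Wildmere Capital LLC, giving 26% + 16% = 42%.
By sibling attribution (R2), Dmitri Petrov is treated as also owning Mina Petrov's interest in Crosswind Foods Inc, giving 29% + 19% = 48%.
Chain via Wildmere Capital LLC → Ashford Media Ltd (R3): 42% × 14% × 54% = 3.1752% of Orion Ventures LLC.
Chain via Crosswind Foods Inc. → Talon Textiles S.p.A. (R3): 48% × 22% × 34% = 3.5904% of Orion Ventures LLC.
Aggregating (R1): 3.1752% + 3.5904% = 6.7656%.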